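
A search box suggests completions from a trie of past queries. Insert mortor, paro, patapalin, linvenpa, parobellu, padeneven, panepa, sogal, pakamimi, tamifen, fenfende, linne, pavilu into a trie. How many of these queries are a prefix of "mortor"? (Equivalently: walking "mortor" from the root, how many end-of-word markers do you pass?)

Traverse "mortor" character by character; count nodes along the way that are marked as word ends.
Prefixes of the query that are stored words: "mortor"
Count: 1

1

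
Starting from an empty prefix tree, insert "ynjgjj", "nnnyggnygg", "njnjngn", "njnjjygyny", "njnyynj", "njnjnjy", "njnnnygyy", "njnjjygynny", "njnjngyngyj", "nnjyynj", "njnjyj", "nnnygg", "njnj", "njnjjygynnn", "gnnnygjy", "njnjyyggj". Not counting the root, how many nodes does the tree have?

67

Count nodes per top-level branch (shared prefixes stored once):
  'g'-branch (gnnnygjy): 8 nodes
  'n'-branch (njnj, njnjjygynnn, njnjjygynny, njnjjygyny, njnjngn, njnjngyngyj, njnjnjy, njnjyj, njnjyyggj, njnnnygyy, njnyynj, nnjyynj, nnnygg, nnnyggnygg): 53 nodes
  'y'-branch (ynjgjj): 6 nodes
Sum: 67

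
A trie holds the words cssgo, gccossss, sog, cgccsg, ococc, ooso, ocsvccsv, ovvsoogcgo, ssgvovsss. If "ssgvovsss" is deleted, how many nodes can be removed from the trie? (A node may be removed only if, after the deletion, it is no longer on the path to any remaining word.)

8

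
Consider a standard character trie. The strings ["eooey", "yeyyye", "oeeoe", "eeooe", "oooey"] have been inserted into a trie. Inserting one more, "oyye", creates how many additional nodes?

"o" is already a path in the trie; the remaining "yye" must be added.
Each of the 3 remaining characters creates one node.

3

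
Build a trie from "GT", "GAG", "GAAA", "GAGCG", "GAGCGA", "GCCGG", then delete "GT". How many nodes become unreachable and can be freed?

After clearing the end-marker at "GT", prune upward until reaching a node still needed by another word.
The suffix "T" (1 node) is used only by "GT"; the node for "G" still has the child "A", so pruning stops there.
Nodes removed: 1

1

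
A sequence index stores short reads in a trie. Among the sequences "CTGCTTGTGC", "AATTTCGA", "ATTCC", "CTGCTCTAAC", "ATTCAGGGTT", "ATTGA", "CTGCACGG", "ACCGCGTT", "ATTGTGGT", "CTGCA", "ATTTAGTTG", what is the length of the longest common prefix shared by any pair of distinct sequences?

Equivalently: take the maximum, over all pairs, of their longest common prefix length.
e.g. "CTGCA" and "CTGCACGG" share the prefix "CTGCA" of length 5; no pair shares a longer one.
Longest shared-prefix length: 5

5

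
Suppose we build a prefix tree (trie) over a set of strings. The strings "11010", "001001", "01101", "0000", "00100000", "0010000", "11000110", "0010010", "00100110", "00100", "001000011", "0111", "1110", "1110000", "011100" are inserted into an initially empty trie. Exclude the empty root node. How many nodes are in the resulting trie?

Trie structure (* marks end of a word):
(root)
├─ 0
│  ├─ 0
│  │  ├─ 0
│  │  │  └─ 0 *
│  │  └─ 1
│  │     └─ 0
│  │        └─ 0 *
│  │           ├─ 0
│  │           │  └─ 0 *
│  │           │     ├─ 0 *
│  │           │     └─ 1
│  │           │        └─ 1 *
│  │           └─ 1 *
│  │              ├─ 0 *
│  │              └─ 1
│  │                 └─ 0 *
│  └─ 1
│     └─ 1
│        ├─ 0
│        │  └─ 1 *
│        └─ 1 *
│           └─ 0
│              └─ 0 *
└─ 1
   └─ 1
      ├─ 0
      │  ├─ 0
      │  │  └─ 0
      │  │     └─ 1
      │  │        └─ 1
      │  │           └─ 0 *
      │  └─ 1
      │     └─ 0 *
      └─ 1
         └─ 0 *
            └─ 0
               └─ 0
                  └─ 0 *
Counting every labelled node above: 38.

38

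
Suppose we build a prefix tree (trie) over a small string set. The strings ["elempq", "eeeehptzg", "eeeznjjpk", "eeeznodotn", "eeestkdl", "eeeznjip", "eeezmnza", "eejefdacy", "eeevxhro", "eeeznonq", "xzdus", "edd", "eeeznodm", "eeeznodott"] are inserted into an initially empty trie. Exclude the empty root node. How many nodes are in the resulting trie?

59

Count nodes per top-level branch (shared prefixes stored once):
  'e'-branch (edd, eeeehptzg, eeestkdl, eeevxhro, eeezmnza, eeeznjip, eeeznjjpk, eeeznodm, eeeznodotn, eeeznodott, eeeznonq, eejefdacy, elempq): 54 nodes
  'x'-branch (xzdus): 5 nodes
Sum: 59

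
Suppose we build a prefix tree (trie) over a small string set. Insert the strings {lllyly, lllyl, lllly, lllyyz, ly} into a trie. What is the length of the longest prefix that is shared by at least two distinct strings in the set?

Look for the deepest trie node that still has at least two words in its subtree.
"lllyl" and "lllyly" agree on "lllyl" (5 characters) before diverging; nothing deeper is shared.
Longest shared-prefix length: 5

5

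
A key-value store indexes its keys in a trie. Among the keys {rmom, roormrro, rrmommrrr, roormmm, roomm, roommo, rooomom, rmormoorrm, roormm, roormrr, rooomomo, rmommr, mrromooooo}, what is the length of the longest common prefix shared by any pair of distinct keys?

7

Equivalently: take the maximum, over all pairs, of their longest common prefix length.
e.g. "rooomom" and "rooomomo" share the prefix "rooomom" of length 7; no pair shares a longer one.
Longest shared-prefix length: 7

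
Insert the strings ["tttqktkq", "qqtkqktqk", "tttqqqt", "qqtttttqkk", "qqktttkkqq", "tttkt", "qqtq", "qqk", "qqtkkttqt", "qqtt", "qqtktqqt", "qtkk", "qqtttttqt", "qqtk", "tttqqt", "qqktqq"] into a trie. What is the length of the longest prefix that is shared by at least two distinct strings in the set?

8

Look for the deepest trie node that still has at least two words in its subtree.
e.g. "qqtttttqkk" and "qqtttttqt" share the prefix "qqtttttq" of length 8; no pair shares a longer one.
Longest shared-prefix length: 8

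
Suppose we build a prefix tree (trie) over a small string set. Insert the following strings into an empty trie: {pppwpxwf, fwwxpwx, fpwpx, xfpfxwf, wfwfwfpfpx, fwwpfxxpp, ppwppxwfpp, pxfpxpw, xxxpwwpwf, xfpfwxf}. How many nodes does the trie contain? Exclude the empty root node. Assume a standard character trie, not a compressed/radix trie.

For each word, the new-node count is its length minus the longest prefix already in the trie:
  "pppwpxwf" → 8 new (p, p, p, w, p, x, w, f)
  "fwwxpwx" → 7 new (f, w, w, x, p, w, x)
  "fpwpx" → prefix "f" already present; 4 new (p, w, p, x)
  "xfpfxwf" → 7 new (x, f, p, f, x, w, f)
  "wfwfwfpfpx" → 10 new (w, f, w, f, w, f, p, f, p, x)
  "fwwpfxxpp" → prefix "fww" already present; 6 new (p, f, x, x, p, p)
  "ppwppxwfpp" → prefix "pp" already present; 8 new (w, p, p, x, w, f, p, p)
  "pxfpxpw" → prefix "p" already present; 6 new (x, f, p, x, p, w)
  "xxxpwwpwf" → prefix "x" already present; 8 new (x, x, p, w, w, p, w, f)
  "xfpfwxf" → prefix "xfpf" already present; 3 new (w, x, f)
Total nodes = 8 + 7 + 4 + 7 + 10 + 6 + 8 + 6 + 8 + 3 = 67

67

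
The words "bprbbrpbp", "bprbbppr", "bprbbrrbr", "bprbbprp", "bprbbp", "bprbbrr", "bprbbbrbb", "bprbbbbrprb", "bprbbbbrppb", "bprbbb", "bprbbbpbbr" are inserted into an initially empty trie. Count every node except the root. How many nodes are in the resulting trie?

32

Count nodes per top-level branch (shared prefixes stored once):
  'b'-branch (bprbbb, bprbbbbrppb, bprbbbbrprb, bprbbbpbbr, bprbbbrbb, bprbbp, bprbbppr, bprbbprp, bprbbrpbp, bprbbrr, bprbbrrbr): 32 nodes
Sum: 32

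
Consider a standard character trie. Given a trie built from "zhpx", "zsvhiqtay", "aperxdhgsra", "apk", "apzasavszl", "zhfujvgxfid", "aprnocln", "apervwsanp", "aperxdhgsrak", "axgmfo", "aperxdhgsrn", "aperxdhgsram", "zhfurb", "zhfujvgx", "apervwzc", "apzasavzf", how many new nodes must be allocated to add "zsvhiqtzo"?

2

Walking "zsvhiqtzo" from the root, the first 7 characters ("zsvhiqt") follow existing edges; "z" is the first miss.
New nodes needed: |"zsvhiqtzo"| − 7 = 9 − 7 = 2.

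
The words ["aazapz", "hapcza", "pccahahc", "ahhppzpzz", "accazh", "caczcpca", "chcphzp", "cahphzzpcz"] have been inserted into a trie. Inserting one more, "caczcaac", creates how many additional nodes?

Walking "caczcaac" from the root, the first 5 characters ("caczc") follow existing edges; "a" is the first miss.
New nodes needed: |"caczcaac"| − 5 = 8 − 5 = 3.

3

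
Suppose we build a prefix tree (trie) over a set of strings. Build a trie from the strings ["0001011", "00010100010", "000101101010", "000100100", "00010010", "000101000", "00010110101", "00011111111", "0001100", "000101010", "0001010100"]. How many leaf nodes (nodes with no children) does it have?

A leaf is a node with no children — equivalently, the end of a word that is not a proper prefix of any other stored word.
Those words: "000100100", "00010100010", "0001010100", "000101101010", "0001100", "00011111111"
Leaf count: 6

6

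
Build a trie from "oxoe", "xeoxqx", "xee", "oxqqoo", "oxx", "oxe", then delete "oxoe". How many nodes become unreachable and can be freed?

Walk "oxoe" from the leaf back toward the root, removing each node that no remaining word uses.
The suffix "oe" (2 nodes) is used only by "oxoe"; the node for "ox" still has the child "q", so pruning stops there.
Nodes removed: 2

2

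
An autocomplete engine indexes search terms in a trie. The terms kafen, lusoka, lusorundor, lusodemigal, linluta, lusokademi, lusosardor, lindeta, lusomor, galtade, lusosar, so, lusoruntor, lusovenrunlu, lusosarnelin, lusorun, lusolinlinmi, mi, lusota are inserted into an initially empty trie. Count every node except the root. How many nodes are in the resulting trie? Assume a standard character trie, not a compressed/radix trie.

84

Trace insertions, counting only characters that open a new branch:
  "kafen" → 5 new (k, a, f, e, n)
  "lusoka" → 6 new (l, u, s, o, k, a)
  "lusorundor" → prefix "luso" already present; 6 new (r, u, n, d, o, r)
  "lusodemigal" → prefix "luso" already present; 7 new (d, e, m, i, g, a, l)
  "linluta" → prefix "l" already present; 6 new (i, n, l, u, t, a)
  "lusokademi" → prefix "lusoka" already present; 4 new (d, e, m, i)
  "lusosardor" → prefix "luso" already present; 6 new (s, a, r, d, o, r)
  "lindeta" → prefix "lin" already present; 4 new (d, e, t, a)
  "lusomor" → prefix "luso" already present; 3 new (m, o, r)
  "galtade" → 7 new (g, a, l, t, a, d, e)
  "lusosar" → prefix "lusosar" already present; 0 new (none)
  "so" → 2 new (s, o)
  "lusoruntor" → prefix "lusorun" already present; 3 new (t, o, r)
  "lusovenrunlu" → prefix "luso" already present; 8 new (v, e, n, r, u, n, l, u)
  "lusosarnelin" → prefix "lusosar" already present; 5 new (n, e, l, i, n)
  "lusorun" → prefix "lusorun" already present; 0 new (none)
  "lusolinlinmi" → prefix "luso" already present; 8 new (l, i, n, l, i, n, m, i)
  "mi" → 2 new (m, i)
  "lusota" → prefix "luso" already present; 2 new (t, a)
Total nodes = 5 + 6 + 6 + 7 + 6 + 4 + 6 + 4 + 3 + 7 + 0 + 2 + 3 + 8 + 5 + 0 + 8 + 2 + 2 = 84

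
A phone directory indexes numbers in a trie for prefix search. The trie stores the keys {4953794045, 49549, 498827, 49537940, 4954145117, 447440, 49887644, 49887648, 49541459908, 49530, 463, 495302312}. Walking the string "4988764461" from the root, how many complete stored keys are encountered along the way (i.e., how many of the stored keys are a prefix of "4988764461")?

Walk "4988764461" from the root; an end-of-word marker is hit whenever a stored word is a prefix of "4988764461".
Prefixes of the query that are stored words: "49887644"
Count: 1

1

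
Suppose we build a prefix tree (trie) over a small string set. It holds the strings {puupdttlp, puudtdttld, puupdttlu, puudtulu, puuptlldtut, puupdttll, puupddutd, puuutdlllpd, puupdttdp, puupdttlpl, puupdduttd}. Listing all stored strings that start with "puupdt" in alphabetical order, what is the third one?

Words with prefix "puupdt", in lexicographic order: "puupdttdp", "puupdttll", "puupdttlp", "puupdttlpl", "puupdttlu"
The 3rd is puupdttlp.

puupdttlp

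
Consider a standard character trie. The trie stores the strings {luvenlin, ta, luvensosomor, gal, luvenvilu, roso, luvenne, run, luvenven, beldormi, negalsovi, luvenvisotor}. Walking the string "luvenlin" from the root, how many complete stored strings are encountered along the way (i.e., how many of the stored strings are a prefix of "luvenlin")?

Traverse "luvenlin" character by character; count nodes along the way that are marked as word ends.
Prefixes of the query that are stored words: "luvenlin"
Count: 1

1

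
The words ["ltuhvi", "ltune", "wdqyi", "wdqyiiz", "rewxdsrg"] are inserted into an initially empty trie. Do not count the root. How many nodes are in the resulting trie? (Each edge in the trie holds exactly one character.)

Count nodes per top-level branch (shared prefixes stored once):
  'l'-branch (ltuhvi, ltune): 8 nodes
  'r'-branch (rewxdsrg): 8 nodes
  'w'-branch (wdqyi, wdqyiiz): 7 nodes
Sum: 23

23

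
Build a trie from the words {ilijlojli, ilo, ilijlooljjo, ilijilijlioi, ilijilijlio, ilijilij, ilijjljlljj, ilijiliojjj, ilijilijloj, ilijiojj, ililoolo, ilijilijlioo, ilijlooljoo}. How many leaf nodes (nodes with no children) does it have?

11

Leaves are exactly the stored words that no other stored word extends.
Those words: "ilijilijlioi", "ilijilijlioo", "ilijilijloj", "ilijiliojjj", "ilijiojj", "ilijjljlljj", "ilijlojli", "ilijlooljjo", "ilijlooljoo", "ililoolo", "ilo"
Leaf count: 11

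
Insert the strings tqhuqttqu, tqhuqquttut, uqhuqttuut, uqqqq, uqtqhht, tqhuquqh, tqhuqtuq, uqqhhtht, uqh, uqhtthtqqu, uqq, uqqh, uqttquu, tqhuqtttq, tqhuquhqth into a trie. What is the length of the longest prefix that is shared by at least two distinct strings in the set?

7

The deepest shared node is where two words last agree before diverging.
e.g. "tqhuqttqu" and "tqhuqtttq" share the prefix "tqhuqtt" of length 7; no pair shares a longer one.
Longest shared-prefix length: 7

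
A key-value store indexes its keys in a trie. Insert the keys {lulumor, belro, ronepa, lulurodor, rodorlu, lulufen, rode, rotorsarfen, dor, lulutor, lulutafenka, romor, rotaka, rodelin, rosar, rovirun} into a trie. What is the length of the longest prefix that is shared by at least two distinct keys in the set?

5

The deepest shared node is where two words last agree before diverging.
"lulutafenka" and "lulutor" agree on "lulut" (5 characters) before diverging; nothing deeper is shared.
Longest shared-prefix length: 5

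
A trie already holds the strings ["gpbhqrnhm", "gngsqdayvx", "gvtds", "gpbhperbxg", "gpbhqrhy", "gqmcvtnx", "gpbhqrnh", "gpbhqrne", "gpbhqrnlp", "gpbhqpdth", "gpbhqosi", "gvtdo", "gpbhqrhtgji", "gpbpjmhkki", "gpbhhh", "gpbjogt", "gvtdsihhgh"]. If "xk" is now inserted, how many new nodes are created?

2

No existing word starts with "x", so every character of "xk" needs a new node.
2 − 0 = 2 new nodes.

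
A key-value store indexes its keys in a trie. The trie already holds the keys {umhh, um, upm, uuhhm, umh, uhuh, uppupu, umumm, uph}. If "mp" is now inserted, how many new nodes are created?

2

Nothing in the trie begins with "m"; the whole of "mp" is new.
2 − 0 = 2 new nodes.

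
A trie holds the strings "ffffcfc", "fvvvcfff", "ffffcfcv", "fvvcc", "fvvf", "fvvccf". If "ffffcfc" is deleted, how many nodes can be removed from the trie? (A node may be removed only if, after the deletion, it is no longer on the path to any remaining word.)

After clearing the end-marker at "ffffcfc", prune upward until reaching a node still needed by another word.
Every node on "ffffcfc" is still needed (e.g. by "ffffcfcv"), so nothing is freed.
Nodes removed: 0

0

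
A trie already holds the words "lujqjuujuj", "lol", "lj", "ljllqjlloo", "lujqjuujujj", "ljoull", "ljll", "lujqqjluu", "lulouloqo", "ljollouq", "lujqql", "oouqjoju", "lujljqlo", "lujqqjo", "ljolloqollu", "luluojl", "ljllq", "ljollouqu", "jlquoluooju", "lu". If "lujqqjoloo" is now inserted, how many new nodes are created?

The longest prefix of "lujqqjoloo" already in the trie is "lujqqjo" (length 7).
Each of the 3 remaining characters creates one node.

3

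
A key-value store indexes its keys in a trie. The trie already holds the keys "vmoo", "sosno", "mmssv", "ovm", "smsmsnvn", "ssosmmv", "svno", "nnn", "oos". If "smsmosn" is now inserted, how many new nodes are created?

"smsm" is already a path in the trie; the remaining "osn" must be added.
New nodes needed: |"smsmosn"| − 4 = 7 − 4 = 3.

3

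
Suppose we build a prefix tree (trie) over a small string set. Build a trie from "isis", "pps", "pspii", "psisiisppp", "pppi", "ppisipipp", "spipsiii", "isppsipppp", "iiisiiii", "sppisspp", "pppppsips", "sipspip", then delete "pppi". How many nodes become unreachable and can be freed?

1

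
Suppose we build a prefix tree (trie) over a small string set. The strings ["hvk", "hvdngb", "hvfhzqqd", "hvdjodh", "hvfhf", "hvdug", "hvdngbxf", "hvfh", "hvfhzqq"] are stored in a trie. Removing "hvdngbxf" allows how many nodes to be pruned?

Walk "hvdngbxf" from the leaf back toward the root, removing each node that no remaining word uses.
The suffix "xf" (2 nodes) is used only by "hvdngbxf"; "hvdngb" is itself a stored word, so pruning stops there.
Nodes removed: 2

2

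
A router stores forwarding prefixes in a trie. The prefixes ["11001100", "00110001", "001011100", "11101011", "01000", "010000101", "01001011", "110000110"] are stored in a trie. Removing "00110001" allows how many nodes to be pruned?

5

Walk "00110001" from the leaf back toward the root, removing each node that no remaining word uses.
The suffix "10001" (5 nodes) is used only by "00110001"; the node for "001" still has the child "0", so pruning stops there.
Nodes removed: 5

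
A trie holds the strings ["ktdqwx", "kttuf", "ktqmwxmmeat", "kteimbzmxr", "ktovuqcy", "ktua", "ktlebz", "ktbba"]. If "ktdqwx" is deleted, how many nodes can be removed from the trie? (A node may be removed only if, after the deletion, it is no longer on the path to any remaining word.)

A node on "ktdqwx"'s path can go only if nothing else ends at it or branches off below it.
The suffix "dqwx" (4 nodes) is used only by "ktdqwx"; the node for "kt" still has the child "t", so pruning stops there.
Nodes removed: 4

4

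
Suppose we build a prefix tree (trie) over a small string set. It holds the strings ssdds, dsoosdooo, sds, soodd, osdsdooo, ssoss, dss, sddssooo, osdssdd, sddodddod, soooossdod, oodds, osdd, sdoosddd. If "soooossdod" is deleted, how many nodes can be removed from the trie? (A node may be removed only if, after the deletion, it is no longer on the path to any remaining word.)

7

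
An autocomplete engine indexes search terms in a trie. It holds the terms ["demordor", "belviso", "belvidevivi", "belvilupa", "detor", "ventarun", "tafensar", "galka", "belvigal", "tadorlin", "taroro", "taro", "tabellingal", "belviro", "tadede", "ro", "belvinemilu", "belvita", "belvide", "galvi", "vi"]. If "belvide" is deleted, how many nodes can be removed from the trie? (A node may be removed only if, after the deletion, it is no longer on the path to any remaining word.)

0

After clearing the end-marker at "belvide", prune upward until reaching a node still needed by another word.
Every node on "belvide" is still needed (e.g. by "belvidevivi"), so nothing is freed.
Nodes removed: 0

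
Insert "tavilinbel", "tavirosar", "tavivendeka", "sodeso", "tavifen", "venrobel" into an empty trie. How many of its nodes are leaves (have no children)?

A leaf is a node with no children — equivalently, the end of a word that is not a proper prefix of any other stored word.
Those words: "sodeso", "tavifen", "tavilinbel", "tavirosar", "tavivendeka", "venrobel"
Leaf count: 6

6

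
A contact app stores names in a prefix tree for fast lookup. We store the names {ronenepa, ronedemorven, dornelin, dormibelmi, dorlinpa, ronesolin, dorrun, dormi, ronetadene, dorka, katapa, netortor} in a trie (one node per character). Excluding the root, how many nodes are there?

Trace insertions, counting only characters that open a new branch:
  "ronenepa" → 8 new (r, o, n, e, n, e, p, a)
  "ronedemorven" → prefix "rone" already present; 8 new (d, e, m, o, r, v, e, n)
  "dornelin" → 8 new (d, o, r, n, e, l, i, n)
  "dormibelmi" → prefix "dor" already present; 7 new (m, i, b, e, l, m, i)
  "dorlinpa" → prefix "dor" already present; 5 new (l, i, n, p, a)
  "ronesolin" → prefix "rone" already present; 5 new (s, o, l, i, n)
  "dorrun" → prefix "dor" already present; 3 new (r, u, n)
  "dormi" → prefix "dormi" already present; 0 new (none)
  "ronetadene" → prefix "rone" already present; 6 new (t, a, d, e, n, e)
  "dorka" → prefix "dor" already present; 2 new (k, a)
  "katapa" → 6 new (k, a, t, a, p, a)
  "netortor" → 8 new (n, e, t, o, r, t, o, r)
Total nodes = 8 + 8 + 8 + 7 + 5 + 5 + 3 + 0 + 6 + 2 + 6 + 8 = 66

66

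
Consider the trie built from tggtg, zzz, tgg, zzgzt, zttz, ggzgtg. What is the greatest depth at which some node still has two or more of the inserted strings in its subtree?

3

The deepest shared node is where two words last agree before diverging.
e.g. "tgg" and "tggtg" share the prefix "tgg" of length 3; no pair shares a longer one.
Longest shared-prefix length: 3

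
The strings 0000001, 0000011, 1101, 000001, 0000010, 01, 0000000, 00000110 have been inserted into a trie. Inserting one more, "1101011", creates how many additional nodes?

3

"1101" is already a path in the trie; the remaining "011" must be added.
Each of the 3 remaining characters creates one node.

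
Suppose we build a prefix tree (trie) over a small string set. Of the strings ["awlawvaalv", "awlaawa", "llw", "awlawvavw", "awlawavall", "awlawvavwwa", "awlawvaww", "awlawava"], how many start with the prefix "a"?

Filter for entries beginning with "a":
Matches: "awlaawa", "awlawava", "awlawavall", "awlawvaalv", "awlawvavw", "awlawvavwwa", "awlawvaww"
Count: 7

7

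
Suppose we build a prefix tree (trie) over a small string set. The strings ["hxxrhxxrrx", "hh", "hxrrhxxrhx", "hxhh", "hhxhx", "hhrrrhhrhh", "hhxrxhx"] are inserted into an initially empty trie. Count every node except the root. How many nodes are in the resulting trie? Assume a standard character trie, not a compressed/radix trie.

Trie structure (* marks end of a word):
(root)
└─ h
   ├─ h *
   │  ├─ r
   │  │  └─ r
   │  │     └─ r
   │  │        └─ h
   │  │           └─ h
   │  │              └─ r
   │  │                 └─ h
   │  │                    └─ h *
   │  └─ x
   │     ├─ h
   │     │  └─ x *
   │     └─ r
   │        └─ x
   │           └─ h
   │              └─ x *
   └─ x
      ├─ h
      │  └─ h *
      ├─ r
      │  └─ r
      │     └─ h
      │        └─ x
      │           └─ x
      │              └─ r
      │                 └─ h
      │                    └─ x *
      └─ x
         └─ r
            └─ h
               └─ x
                  └─ x
                     └─ r
                        └─ r
                           └─ x *
Counting every labelled node above: 36.

36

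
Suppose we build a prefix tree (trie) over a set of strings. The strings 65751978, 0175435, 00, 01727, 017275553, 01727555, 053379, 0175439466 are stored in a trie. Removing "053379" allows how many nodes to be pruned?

Walk "053379" from the leaf back toward the root, removing each node that no remaining word uses.
The suffix "53379" (5 nodes) is used only by "053379"; the node for "0" still has the child "1", so pruning stops there.
Nodes removed: 5

5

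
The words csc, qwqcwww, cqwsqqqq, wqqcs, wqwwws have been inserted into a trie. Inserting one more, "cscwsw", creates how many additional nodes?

3

Walking "cscwsw" from the root, the first 3 characters ("csc") follow existing edges; "w" is the first miss.
Each of the 3 remaining characters creates one node.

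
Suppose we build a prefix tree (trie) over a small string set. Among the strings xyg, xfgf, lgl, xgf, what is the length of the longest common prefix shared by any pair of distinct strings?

1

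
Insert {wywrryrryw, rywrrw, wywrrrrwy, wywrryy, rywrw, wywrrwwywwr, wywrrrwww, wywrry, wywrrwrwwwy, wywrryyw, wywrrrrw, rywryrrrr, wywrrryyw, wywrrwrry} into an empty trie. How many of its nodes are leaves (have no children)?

11

A leaf is a node with no children — equivalently, the end of a word that is not a proper prefix of any other stored word.
Those words: "rywrrw", "rywrw", "rywryrrrr", "wywrrrrwy", "wywrrrwww", "wywrrryyw", "wywrrwrry", "wywrrwrwwwy", "wywrrwwywwr", "wywrryrryw", "wywrryyw"
Leaf count: 11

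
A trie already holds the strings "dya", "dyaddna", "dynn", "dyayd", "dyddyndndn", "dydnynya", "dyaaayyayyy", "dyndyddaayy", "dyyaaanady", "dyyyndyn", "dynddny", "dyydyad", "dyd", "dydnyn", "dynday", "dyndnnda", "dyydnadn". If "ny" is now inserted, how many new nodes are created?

"ny" shares no prefix with any stored word, so all 2 characters open new nodes.
2 − 0 = 2 new nodes.

2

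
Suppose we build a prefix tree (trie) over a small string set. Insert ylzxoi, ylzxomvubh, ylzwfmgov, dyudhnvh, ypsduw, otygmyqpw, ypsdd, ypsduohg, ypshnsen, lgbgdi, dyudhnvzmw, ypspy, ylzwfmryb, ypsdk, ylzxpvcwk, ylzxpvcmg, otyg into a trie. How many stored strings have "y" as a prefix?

12

Filter for entries beginning with "y":
Matches: "ylzwfmgov", "ylzwfmryb", "ylzxoi", "ylzxomvubh", "ylzxpvcmg", "ylzxpvcwk", "ypsdd", "ypsdk", "ypsduohg", "ypsduw", "ypshnsen", "ypspy"
Count: 12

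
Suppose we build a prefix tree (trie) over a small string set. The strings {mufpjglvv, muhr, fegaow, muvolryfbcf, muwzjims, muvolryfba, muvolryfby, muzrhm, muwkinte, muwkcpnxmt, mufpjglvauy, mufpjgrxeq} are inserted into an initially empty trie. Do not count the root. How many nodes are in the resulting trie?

For each word, the new-node count is its length minus the longest prefix already in the trie:
  "mufpjglvv" → 9 new (m, u, f, p, j, g, l, v, v)
  "muhr" → prefix "mu" already present; 2 new (h, r)
  "fegaow" → 6 new (f, e, g, a, o, w)
  "muvolryfbcf" → prefix "mu" already present; 9 new (v, o, l, r, y, f, b, c, f)
  "muwzjims" → prefix "mu" already present; 6 new (w, z, j, i, m, s)
  "muvolryfba" → prefix "muvolryfb" already present; 1 new (a)
  "muvolryfby" → prefix "muvolryfb" already present; 1 new (y)
  "muzrhm" → prefix "mu" already present; 4 new (z, r, h, m)
  "muwkinte" → prefix "muw" already present; 5 new (k, i, n, t, e)
  "muwkcpnxmt" → prefix "muwk" already present; 6 new (c, p, n, x, m, t)
  "mufpjglvauy" → prefix "mufpjglv" already present; 3 new (a, u, y)
  "mufpjgrxeq" → prefix "mufpjg" already present; 4 new (r, x, e, q)
Total nodes = 9 + 2 + 6 + 9 + 6 + 1 + 1 + 4 + 5 + 6 + 3 + 4 = 56

56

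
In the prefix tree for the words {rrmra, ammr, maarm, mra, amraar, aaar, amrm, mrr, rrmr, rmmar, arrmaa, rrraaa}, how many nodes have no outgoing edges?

11

A leaf is a node with no children — equivalently, the end of a word that is not a proper prefix of any other stored word.
Those words: "aaar", "ammr", "amraar", "amrm", "arrmaa", "maarm", "mra", "mrr", "rmmar", "rrmra", "rrraaa"
Leaf count: 11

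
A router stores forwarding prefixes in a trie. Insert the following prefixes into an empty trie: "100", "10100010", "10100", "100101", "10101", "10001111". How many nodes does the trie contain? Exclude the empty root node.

Trace insertions, counting only characters that open a new branch:
  "100" → 3 new (1, 0, 0)
  "10100010" → prefix "10" already present; 6 new (1, 0, 0, 0, 1, 0)
  "10100" → prefix "10100" already present; 0 new (none)
  "100101" → prefix "100" already present; 3 new (1, 0, 1)
  "10101" → prefix "1010" already present; 1 new (1)
  "10001111" → prefix "100" already present; 5 new (0, 1, 1, 1, 1)
Total nodes = 3 + 6 + 0 + 3 + 1 + 5 = 18

18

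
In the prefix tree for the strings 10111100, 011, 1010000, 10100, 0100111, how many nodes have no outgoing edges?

4

A leaf is a node with no children — equivalently, the end of a word that is not a proper prefix of any other stored word.
Those words: "0100111", "011", "1010000", "10111100"
Leaf count: 4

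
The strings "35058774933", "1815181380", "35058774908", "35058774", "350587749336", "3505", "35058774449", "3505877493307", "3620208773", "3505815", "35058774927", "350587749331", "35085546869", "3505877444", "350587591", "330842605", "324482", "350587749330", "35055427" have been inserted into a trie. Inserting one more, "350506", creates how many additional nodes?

2

The longest prefix of "350506" already in the trie is "3505" (length 4).
So 6 − 4 = 2 new nodes.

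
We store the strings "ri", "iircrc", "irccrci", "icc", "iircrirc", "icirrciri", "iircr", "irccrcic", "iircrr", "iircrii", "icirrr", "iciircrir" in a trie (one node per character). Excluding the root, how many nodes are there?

36

Trie structure (* marks end of a word):
(root)
├─ i
│  ├─ c
│  │  ├─ c *
│  │  └─ i
│  │     ├─ i
│  │     │  └─ r
│  │     │     └─ c
│  │     │        └─ r
│  │     │           └─ i
│  │     │              └─ r *
│  │     └─ r
│  │        └─ r
│  │           ├─ c
│  │           │  └─ i
│  │           │     └─ r
│  │           │        └─ i *
│  │           └─ r *
│  ├─ i
│  │  └─ r
│  │     └─ c
│  │        └─ r *
│  │           ├─ c *
│  │           ├─ i
│  │           │  ├─ i *
│  │           │  └─ r
│  │           │     └─ c *
│  │           └─ r *
│  └─ r
│     └─ c
│        └─ c
│           └─ r
│              └─ c
│                 └─ i *
│                    └─ c *
└─ r
   └─ i *
Counting every labelled node above: 36.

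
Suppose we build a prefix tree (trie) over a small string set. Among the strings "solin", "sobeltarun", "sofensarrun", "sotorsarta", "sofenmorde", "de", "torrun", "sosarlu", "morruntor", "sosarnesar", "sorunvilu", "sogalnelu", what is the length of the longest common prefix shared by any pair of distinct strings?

Look for the deepest trie node that still has at least two words in its subtree.
e.g. "sofenmorde" and "sofensarrun" share the prefix "sofen" of length 5; no pair shares a longer one.
Longest shared-prefix length: 5

5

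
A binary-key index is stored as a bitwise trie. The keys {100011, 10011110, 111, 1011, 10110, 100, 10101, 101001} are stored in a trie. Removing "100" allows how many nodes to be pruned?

Walk "100" from the leaf back toward the root, removing each node that no remaining word uses.
Every node on "100" is still needed (e.g. by "100011"), so nothing is freed.
Nodes removed: 0

0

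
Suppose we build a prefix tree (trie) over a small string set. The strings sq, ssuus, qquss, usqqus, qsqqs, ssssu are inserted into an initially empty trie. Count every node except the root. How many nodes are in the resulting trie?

24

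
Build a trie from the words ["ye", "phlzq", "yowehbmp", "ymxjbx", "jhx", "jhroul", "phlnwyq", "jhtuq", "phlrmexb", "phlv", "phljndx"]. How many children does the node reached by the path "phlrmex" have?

1

Walk "phlrmex" from the root, arriving at one node.
Distinct next characters after "phlrmex": b.
That node has 1 child edge.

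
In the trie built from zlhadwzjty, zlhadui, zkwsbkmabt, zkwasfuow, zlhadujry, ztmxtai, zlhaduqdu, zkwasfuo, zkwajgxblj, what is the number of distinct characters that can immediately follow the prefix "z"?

3

The children of the "z" node are the distinct next characters among strings starting with "z".
Distinct next characters after "z": k, l, t.
That node has 3 child edges.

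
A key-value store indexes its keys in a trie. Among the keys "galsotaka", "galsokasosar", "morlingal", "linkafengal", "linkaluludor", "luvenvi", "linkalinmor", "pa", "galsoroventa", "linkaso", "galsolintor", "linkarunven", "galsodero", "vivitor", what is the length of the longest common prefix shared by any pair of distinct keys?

6

Look for the deepest trie node that still has at least two words in its subtree.
"linkalinmor" and "linkaluludor" agree on "linkal" (6 characters) before diverging; nothing deeper is shared.
Longest shared-prefix length: 6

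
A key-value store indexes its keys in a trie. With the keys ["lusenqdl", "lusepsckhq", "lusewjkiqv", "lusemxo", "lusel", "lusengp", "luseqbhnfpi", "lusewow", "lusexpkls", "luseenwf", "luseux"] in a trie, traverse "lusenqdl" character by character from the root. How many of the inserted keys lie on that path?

1

Traverse "lusenqdl" character by character; count nodes along the way that are marked as word ends.
Prefixes of the query that are stored words: "lusenqdl"
Count: 1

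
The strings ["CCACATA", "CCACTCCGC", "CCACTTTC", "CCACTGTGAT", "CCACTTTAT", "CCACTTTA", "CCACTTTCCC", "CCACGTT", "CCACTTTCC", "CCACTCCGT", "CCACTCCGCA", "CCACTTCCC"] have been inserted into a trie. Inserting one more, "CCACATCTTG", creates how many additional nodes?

Walking "CCACATCTTG" from the root, the first 6 characters ("CCACAT") follow existing edges; "C" is the first miss.
So 10 − 6 = 4 new nodes.

4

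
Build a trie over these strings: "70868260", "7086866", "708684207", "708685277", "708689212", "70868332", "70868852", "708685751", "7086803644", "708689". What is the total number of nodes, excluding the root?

For each word, the new-node count is its length minus the longest prefix already in the trie:
  "70868260" → 8 new (7, 0, 8, 6, 8, 2, 6, 0)
  "7086866" → prefix "70868" already present; 2 new (6, 6)
  "708684207" → prefix "70868" already present; 4 new (4, 2, 0, 7)
  "708685277" → prefix "70868" already present; 4 new (5, 2, 7, 7)
  "708689212" → prefix "70868" already present; 4 new (9, 2, 1, 2)
  "70868332" → prefix "70868" already present; 3 new (3, 3, 2)
  "70868852" → prefix "70868" already present; 3 new (8, 5, 2)
  "708685751" → prefix "708685" already present; 3 new (7, 5, 1)
  "7086803644" → prefix "70868" already present; 5 new (0, 3, 6, 4, 4)
  "708689" → prefix "708689" already present; 0 new (none)
Total nodes = 8 + 2 + 4 + 4 + 4 + 3 + 3 + 3 + 5 + 0 = 36

36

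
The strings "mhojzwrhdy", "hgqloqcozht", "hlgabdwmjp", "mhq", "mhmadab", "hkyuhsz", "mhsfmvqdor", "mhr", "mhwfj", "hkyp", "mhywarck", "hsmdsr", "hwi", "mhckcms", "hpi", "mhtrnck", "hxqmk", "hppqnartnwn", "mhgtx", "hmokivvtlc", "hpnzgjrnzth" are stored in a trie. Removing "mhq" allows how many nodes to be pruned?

1

Walk "mhq" from the leaf back toward the root, removing each node that no remaining word uses.
The suffix "q" (1 node) is used only by "mhq"; the node for "mh" still has the child "o", so pruning stops there.
Nodes removed: 1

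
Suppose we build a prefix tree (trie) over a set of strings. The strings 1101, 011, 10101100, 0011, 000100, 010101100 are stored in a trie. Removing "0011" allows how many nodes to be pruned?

A node on "0011"'s path can go only if nothing else ends at it or branches off below it.
The suffix "11" (2 nodes) is used only by "0011"; the node for "00" still has the child "0", so pruning stops there.
Nodes removed: 2

2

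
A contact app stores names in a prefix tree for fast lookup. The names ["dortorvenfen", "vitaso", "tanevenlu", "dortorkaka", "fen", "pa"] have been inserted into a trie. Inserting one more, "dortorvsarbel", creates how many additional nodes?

Walking "dortorvsarbel" from the root, the first 7 characters ("dortorv") follow existing edges; "s" is the first miss.
So 13 − 7 = 6 new nodes.

6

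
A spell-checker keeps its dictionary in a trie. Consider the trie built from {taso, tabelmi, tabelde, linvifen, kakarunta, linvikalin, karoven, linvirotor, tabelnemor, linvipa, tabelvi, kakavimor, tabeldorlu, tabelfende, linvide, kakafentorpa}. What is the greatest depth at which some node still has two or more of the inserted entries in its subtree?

The deepest shared node is where two words last agree before diverging.
e.g. "tabelde" and "tabeldorlu" share the prefix "tabeld" of length 6; no pair shares a longer one.
Longest shared-prefix length: 6

6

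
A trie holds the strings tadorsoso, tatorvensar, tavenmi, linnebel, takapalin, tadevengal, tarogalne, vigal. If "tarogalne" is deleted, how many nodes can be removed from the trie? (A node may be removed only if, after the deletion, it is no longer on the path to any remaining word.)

A node on "tarogalne"'s path can go only if nothing else ends at it or branches off below it.
The suffix "rogalne" (7 nodes) is used only by "tarogalne"; the node for "ta" still has the child "d", so pruning stops there.
Nodes removed: 7

7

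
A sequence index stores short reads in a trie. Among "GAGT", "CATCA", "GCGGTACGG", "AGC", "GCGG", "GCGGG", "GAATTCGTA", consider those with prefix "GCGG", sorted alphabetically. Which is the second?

Words with prefix "GCGG", in lexicographic order: "GCGG", "GCGGG", "GCGGTACGG"
The 2nd is GCGGG.

GCGGG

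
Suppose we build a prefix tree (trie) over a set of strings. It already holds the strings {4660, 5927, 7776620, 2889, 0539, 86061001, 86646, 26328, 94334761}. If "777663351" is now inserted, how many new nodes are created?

4

"77766" is already a path in the trie; the remaining "3351" must be added.
Each of the 4 remaining characters creates one node.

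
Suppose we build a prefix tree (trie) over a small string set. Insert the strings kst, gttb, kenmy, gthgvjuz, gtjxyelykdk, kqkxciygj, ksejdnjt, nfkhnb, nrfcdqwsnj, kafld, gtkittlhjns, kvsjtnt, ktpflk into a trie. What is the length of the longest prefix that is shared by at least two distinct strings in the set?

Look for the deepest trie node that still has at least two words in its subtree.
"gthgvjuz" and "gtjxyelykdk" agree on "gt" (2 characters) before diverging; nothing deeper is shared.
Longest shared-prefix length: 2

2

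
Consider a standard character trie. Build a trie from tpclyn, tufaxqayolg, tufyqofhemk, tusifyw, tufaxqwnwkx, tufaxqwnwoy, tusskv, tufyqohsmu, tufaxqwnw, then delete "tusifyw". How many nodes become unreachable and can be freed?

After clearing the end-marker at "tusifyw", prune upward until reaching a node still needed by another word.
The suffix "ifyw" (4 nodes) is used only by "tusifyw"; the node for "tus" still has the child "s", so pruning stops there.
Nodes removed: 4

4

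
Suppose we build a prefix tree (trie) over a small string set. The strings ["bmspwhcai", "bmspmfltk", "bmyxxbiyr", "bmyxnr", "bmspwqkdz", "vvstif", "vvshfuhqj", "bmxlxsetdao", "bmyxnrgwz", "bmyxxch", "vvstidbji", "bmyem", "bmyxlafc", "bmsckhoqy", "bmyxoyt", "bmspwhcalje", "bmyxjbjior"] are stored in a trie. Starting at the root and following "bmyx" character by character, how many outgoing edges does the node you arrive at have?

5

Follow the path "bmyx" to its node, then look at its outgoing edges.
Distinct next characters after "bmyx": j, l, n, o, x.
That node has 5 child edges.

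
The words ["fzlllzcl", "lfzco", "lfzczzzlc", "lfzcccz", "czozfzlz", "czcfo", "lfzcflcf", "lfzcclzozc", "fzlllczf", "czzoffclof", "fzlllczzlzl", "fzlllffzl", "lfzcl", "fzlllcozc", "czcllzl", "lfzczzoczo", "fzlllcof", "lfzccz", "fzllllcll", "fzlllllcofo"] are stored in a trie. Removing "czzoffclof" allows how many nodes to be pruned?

After clearing the end-marker at "czzoffclof", prune upward until reaching a node still needed by another word.
The suffix "zoffclof" (8 nodes) is used only by "czzoffclof"; the node for "cz" still has the child "o", so pruning stops there.
Nodes removed: 8

8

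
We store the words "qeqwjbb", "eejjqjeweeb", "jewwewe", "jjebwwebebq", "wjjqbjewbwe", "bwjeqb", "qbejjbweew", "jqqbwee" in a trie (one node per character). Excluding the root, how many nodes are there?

67

For each word, the new-node count is its length minus the longest prefix already in the trie:
  "qeqwjbb" → 7 new (q, e, q, w, j, b, b)
  "eejjqjeweeb" → 11 new (e, e, j, j, q, j, e, w, e, e, b)
  "jewwewe" → 7 new (j, e, w, w, e, w, e)
  "jjebwwebebq" → prefix "j" already present; 10 new (j, e, b, w, w, e, b, e, b, q)
  "wjjqbjewbwe" → 11 new (w, j, j, q, b, j, e, w, b, w, e)
  "bwjeqb" → 6 new (b, w, j, e, q, b)
  "qbejjbweew" → prefix "q" already present; 9 new (b, e, j, j, b, w, e, e, w)
  "jqqbwee" → prefix "j" already present; 6 new (q, q, b, w, e, e)
Total nodes = 7 + 11 + 7 + 10 + 11 + 6 + 9 + 6 = 67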